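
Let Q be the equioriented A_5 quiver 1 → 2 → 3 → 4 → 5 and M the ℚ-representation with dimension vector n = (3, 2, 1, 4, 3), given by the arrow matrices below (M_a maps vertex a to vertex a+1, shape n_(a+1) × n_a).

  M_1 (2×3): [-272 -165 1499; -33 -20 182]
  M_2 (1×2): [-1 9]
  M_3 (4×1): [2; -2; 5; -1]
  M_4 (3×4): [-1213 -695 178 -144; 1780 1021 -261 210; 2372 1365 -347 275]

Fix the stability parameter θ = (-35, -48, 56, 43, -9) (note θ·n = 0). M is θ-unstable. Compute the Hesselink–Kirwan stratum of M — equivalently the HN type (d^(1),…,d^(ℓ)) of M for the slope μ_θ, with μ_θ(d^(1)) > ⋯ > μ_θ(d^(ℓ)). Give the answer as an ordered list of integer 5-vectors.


Interval decomposition of M: I[1,1], I[1,2], I[1,5], I[4,4], I[4,5]^2.
HN type (ℓ=5): μ^(1)=43; μ^(2)=30; μ^(3)=17; μ^(4)=-35; μ^(5)=-83/2

((0, 0, 0, 1, 0); (0, 0, 1, 1, 1); (0, 0, 0, 2, 2); (1, 0, 0, 0, 0); (2, 2, 0, 0, 0))


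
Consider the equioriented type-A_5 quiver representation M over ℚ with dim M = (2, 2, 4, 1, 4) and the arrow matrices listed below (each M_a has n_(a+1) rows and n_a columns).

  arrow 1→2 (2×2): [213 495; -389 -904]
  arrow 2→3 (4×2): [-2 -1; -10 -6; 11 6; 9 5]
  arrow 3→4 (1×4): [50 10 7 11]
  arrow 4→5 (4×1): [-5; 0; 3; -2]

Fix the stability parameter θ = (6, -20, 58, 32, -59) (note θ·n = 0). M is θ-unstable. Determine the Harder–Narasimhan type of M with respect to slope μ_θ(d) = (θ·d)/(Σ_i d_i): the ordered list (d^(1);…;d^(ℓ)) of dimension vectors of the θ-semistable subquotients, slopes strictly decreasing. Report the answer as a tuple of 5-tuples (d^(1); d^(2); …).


Via rank(M_{q-1}∘⋯∘M_p): M ≅ I[1,3], I[1,5], I[3,3]^2, I[5,5]^3.
μ_θ-semistable layers: μ^(1)=58; μ^(2)=31/3; μ^(3)=-7; μ^(4)=-59

((0, 0, 3, 0, 0); (0, 0, 1, 1, 1); (2, 2, 0, 0, 0); (0, 0, 0, 0, 3))


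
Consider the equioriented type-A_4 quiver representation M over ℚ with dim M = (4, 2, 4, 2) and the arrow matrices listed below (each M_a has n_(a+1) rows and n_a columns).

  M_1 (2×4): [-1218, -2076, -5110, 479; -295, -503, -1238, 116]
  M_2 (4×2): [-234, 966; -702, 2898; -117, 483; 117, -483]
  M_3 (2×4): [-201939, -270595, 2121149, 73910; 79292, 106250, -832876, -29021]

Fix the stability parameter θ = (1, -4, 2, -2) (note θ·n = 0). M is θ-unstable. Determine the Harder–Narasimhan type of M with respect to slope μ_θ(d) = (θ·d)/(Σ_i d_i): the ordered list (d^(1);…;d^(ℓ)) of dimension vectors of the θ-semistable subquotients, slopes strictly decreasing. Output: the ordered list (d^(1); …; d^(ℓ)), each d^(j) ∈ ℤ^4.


Interval decomposition of M: I[1,1]^2, I[1,2], I[1,4], I[3,3]^2, I[3,4].
HN type (ℓ=4): μ^(1)=2; μ^(2)=1; μ^(3)=0; μ^(4)=-3/2

((0, 0, 2, 0); (2, 0, 0, 0); (0, 0, 2, 2); (2, 2, 0, 0))


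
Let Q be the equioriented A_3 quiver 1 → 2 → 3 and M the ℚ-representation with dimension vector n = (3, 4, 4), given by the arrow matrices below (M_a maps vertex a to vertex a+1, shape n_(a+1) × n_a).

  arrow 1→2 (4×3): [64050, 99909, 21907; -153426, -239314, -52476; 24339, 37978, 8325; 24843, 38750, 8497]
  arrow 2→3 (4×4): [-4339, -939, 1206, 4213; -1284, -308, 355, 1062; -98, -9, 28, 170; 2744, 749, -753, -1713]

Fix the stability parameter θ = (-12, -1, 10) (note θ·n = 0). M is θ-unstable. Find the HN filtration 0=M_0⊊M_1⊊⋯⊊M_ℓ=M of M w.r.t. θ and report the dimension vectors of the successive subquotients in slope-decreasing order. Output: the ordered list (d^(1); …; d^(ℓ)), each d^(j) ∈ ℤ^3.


Interval decomposition of M: I[1,1], I[1,3]^2, I[2,3]^2.
HN type (ℓ=3): μ^(1)=10; μ^(2)=-1; μ^(3)=-12

((0, 0, 4); (0, 4, 0); (3, 0, 0))


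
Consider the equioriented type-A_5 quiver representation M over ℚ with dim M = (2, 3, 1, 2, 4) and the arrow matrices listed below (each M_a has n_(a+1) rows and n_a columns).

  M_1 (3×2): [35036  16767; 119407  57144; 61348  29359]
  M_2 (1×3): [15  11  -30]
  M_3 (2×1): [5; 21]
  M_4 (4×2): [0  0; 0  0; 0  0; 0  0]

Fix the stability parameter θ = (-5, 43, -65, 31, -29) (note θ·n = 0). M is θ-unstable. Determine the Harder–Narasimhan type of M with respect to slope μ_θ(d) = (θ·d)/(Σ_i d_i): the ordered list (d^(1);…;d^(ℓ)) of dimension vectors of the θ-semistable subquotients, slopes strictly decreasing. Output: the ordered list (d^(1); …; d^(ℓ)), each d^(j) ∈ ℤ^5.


Interval decomposition of M: I[1,2], I[1,4], I[2,2], I[4,4], I[5,5]^4.
HN type (ℓ=5): μ^(1)=43; μ^(2)=31; μ^(3)=-5; μ^(4)=-9; μ^(5)=-29

((0, 2, 0, 0, 0); (0, 0, 0, 2, 0); (1, 0, 0, 0, 0); (1, 1, 1, 0, 0); (0, 0, 0, 0, 4))


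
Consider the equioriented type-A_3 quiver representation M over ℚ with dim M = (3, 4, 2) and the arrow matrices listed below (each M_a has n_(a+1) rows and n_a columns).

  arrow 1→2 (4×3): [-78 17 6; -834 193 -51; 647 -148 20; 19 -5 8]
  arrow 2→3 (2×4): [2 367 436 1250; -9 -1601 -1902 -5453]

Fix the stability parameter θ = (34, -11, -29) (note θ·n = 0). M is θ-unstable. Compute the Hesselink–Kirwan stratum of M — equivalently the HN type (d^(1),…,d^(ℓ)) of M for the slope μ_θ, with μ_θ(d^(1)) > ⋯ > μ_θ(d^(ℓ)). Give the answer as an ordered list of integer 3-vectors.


Barcode: M ≅ I[1,2], I[1,3]^2, I[2,2]. HN layers by μ_θ (3 steps, strictly decreasing):
  μ^(1)=23/2; μ^(2)=-2; μ^(3)=-11

((1, 1, 0); (2, 2, 2); (0, 1, 0))


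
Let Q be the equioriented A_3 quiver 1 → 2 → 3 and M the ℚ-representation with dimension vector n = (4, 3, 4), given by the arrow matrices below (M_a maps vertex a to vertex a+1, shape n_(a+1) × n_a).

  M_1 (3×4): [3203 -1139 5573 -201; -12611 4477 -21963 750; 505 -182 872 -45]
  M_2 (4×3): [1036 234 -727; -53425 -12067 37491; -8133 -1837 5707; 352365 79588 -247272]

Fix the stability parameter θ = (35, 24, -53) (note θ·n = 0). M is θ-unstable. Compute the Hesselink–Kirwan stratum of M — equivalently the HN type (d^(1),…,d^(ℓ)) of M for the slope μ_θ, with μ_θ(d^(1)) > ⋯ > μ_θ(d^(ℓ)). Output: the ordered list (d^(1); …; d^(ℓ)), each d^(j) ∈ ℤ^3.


Barcode: M ≅ I[1,1], I[1,3]^3, I[3,3]. HN layers by μ_θ (3 steps, strictly decreasing):
  μ^(1)=35; μ^(2)=2; μ^(3)=-53

((1, 0, 0); (3, 3, 3); (0, 0, 1))


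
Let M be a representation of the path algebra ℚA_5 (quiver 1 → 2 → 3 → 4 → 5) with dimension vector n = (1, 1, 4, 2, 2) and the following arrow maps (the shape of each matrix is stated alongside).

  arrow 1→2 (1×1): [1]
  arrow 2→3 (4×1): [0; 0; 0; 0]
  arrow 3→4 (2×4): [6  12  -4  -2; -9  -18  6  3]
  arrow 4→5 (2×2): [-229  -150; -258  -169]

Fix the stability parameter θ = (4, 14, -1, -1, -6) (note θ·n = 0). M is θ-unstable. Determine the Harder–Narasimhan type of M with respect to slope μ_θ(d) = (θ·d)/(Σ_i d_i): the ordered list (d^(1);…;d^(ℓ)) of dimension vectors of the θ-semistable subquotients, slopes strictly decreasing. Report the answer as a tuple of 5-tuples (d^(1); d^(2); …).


Barcode: M ≅ I[1,2], I[3,3]^3, I[3,5], I[4,5]. HN layers by μ_θ (5 steps, strictly decreasing):
  μ^(1)=14; μ^(2)=4; μ^(3)=-1; μ^(4)=-8/3; μ^(5)=-7/2

((0, 1, 0, 0, 0); (1, 0, 0, 0, 0); (0, 0, 3, 0, 0); (0, 0, 1, 1, 1); (0, 0, 0, 1, 1))


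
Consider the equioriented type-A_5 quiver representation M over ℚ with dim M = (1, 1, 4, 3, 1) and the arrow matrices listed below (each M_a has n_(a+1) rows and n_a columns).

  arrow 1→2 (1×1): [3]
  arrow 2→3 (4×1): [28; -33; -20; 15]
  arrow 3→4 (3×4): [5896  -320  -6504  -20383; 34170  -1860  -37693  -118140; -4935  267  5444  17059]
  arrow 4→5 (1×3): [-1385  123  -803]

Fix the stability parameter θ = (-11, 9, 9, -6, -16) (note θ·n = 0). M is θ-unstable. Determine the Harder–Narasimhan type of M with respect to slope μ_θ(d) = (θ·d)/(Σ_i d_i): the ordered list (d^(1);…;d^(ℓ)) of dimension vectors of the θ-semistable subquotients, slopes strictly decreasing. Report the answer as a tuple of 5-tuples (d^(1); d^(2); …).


Via rank(M_{q-1}∘⋯∘M_p): M ≅ I[1,5], I[3,3], I[3,4]^2.
μ_θ-semistable layers: μ^(1)=9; μ^(2)=3/2; μ^(3)=-1; μ^(4)=-11

((0, 0, 1, 0, 0); (0, 0, 2, 2, 0); (0, 1, 1, 1, 1); (1, 0, 0, 0, 0))


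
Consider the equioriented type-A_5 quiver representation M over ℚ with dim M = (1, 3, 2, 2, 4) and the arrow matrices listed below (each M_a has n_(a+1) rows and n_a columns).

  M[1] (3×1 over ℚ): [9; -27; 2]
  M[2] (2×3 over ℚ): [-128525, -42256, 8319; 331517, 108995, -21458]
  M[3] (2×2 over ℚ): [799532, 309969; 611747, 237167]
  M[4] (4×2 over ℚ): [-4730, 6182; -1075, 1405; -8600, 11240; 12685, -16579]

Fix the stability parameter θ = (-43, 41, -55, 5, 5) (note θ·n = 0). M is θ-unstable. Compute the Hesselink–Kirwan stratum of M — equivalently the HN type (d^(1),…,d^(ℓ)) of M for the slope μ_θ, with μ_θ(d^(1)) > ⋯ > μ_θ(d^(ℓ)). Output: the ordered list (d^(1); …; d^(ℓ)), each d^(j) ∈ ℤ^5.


Barcode: M ≅ I[1,5], I[2,2], I[2,4], I[5,5]^3. HN layers by μ_θ (4 steps, strictly decreasing):
  μ^(1)=41; μ^(2)=5; μ^(3)=-7; μ^(4)=-43

((0, 1, 0, 0, 0); (0, 0, 0, 2, 4); (0, 2, 2, 0, 0); (1, 0, 0, 0, 0))


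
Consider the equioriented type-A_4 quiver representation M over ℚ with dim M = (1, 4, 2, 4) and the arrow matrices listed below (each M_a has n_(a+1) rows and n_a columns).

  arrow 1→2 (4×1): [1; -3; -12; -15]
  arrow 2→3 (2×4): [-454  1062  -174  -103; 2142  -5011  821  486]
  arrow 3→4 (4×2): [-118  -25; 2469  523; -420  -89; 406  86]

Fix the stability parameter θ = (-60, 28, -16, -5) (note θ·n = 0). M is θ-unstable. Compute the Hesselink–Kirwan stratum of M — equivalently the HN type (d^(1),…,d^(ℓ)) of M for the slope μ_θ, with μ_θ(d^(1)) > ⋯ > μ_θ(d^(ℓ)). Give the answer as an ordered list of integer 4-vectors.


Via rank(M_{q-1}∘⋯∘M_p): M ≅ I[1,4], I[2,2]^2, I[2,4], I[4,4]^2.
μ_θ-semistable layers: μ^(1)=28; μ^(2)=7/3; μ^(3)=-5; μ^(4)=-60

((0, 2, 0, 0); (0, 2, 2, 2); (0, 0, 0, 2); (1, 0, 0, 0))


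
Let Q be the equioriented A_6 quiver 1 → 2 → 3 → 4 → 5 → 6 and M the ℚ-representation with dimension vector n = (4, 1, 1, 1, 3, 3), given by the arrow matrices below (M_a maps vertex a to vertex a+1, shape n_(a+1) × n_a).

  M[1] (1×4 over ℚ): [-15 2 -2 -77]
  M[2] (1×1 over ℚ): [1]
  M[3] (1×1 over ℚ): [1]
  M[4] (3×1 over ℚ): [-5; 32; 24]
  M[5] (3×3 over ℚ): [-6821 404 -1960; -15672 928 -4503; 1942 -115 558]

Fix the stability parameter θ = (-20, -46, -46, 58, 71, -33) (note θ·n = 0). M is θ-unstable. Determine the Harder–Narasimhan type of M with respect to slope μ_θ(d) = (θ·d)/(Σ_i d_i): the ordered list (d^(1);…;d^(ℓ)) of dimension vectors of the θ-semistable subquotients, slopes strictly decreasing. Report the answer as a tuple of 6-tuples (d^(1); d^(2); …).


Interval decomposition of M: I[1,1]^3, I[1,6], I[5,6]^2.
HN type (ℓ=4): μ^(1)=32; μ^(2)=19; μ^(3)=-20; μ^(4)=-112/3

((0, 0, 0, 1, 1, 1); (0, 0, 0, 0, 2, 2); (3, 0, 0, 0, 0, 0); (1, 1, 1, 0, 0, 0))


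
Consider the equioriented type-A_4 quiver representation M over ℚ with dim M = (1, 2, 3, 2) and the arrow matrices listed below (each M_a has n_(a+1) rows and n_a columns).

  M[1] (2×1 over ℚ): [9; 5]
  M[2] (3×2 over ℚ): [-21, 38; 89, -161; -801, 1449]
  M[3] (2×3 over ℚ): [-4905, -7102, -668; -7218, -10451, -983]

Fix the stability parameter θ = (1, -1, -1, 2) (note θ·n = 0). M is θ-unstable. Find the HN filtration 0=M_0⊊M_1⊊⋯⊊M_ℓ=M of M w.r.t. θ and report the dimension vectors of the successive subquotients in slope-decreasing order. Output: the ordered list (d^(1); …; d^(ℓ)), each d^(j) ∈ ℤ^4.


Via rank(M_{q-1}∘⋯∘M_p): M ≅ I[1,4], I[2,3], I[3,4].
μ_θ-semistable layers: μ^(1)=2; μ^(2)=-1/3; μ^(3)=-1

((0, 0, 0, 2); (1, 1, 1, 0); (0, 1, 2, 0))


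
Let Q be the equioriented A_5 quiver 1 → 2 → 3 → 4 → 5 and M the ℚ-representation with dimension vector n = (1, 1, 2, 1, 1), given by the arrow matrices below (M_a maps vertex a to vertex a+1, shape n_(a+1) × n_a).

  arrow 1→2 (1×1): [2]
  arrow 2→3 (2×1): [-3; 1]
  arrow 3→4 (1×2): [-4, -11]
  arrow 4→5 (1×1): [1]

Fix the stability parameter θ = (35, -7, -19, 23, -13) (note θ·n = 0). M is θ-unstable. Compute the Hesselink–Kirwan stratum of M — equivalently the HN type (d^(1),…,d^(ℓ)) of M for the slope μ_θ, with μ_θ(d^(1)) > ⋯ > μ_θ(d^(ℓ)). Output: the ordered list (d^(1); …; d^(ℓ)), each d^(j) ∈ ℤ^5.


Interval decomposition of M: I[1,5], I[3,3].
HN type (ℓ=3): μ^(1)=5; μ^(2)=3; μ^(3)=-19

((0, 0, 0, 1, 1); (1, 1, 1, 0, 0); (0, 0, 1, 0, 0))


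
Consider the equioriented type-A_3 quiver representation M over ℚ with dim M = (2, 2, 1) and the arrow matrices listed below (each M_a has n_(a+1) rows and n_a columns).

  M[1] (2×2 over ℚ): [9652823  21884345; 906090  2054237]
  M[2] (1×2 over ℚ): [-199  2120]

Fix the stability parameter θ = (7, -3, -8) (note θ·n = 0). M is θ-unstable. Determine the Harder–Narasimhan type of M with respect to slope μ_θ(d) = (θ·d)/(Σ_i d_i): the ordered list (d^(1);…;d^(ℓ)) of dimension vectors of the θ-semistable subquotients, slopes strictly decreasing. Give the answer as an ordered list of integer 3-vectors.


Interval decomposition of M: I[1,2], I[1,3].
HN type (ℓ=2): μ^(1)=2; μ^(2)=-4/3

((1, 1, 0); (1, 1, 1))


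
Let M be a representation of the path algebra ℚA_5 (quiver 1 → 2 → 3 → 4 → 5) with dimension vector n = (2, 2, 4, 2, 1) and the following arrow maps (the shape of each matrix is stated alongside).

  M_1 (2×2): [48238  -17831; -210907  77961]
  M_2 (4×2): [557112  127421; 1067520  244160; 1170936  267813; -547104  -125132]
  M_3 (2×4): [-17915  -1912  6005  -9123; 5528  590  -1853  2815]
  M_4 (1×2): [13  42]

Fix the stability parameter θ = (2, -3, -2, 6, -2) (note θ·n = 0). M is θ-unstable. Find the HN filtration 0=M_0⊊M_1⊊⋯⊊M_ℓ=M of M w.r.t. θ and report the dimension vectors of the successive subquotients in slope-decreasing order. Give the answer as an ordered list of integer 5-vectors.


Interval decomposition of M: I[1,2], I[1,5], I[3,3]^2, I[3,4].
HN type (ℓ=5): μ^(1)=6; μ^(2)=2; μ^(3)=-1/2; μ^(4)=-1; μ^(5)=-2

((0, 0, 0, 1, 0); (0, 0, 0, 1, 1); (1, 1, 0, 0, 0); (1, 1, 1, 0, 0); (0, 0, 3, 0, 0))


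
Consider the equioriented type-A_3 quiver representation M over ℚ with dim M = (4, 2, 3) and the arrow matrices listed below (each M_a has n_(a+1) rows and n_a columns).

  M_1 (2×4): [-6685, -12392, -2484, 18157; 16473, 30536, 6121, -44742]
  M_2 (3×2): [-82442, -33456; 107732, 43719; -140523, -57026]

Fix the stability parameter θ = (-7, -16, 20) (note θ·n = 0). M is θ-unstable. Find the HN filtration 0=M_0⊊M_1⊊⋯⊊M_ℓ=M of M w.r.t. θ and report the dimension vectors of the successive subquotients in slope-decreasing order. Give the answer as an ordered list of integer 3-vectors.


Barcode: M ≅ I[1,1]^2, I[1,3]^2, I[3,3]. HN layers by μ_θ (3 steps, strictly decreasing):
  μ^(1)=20; μ^(2)=-7; μ^(3)=-23/2

((0, 0, 3); (2, 0, 0); (2, 2, 0))


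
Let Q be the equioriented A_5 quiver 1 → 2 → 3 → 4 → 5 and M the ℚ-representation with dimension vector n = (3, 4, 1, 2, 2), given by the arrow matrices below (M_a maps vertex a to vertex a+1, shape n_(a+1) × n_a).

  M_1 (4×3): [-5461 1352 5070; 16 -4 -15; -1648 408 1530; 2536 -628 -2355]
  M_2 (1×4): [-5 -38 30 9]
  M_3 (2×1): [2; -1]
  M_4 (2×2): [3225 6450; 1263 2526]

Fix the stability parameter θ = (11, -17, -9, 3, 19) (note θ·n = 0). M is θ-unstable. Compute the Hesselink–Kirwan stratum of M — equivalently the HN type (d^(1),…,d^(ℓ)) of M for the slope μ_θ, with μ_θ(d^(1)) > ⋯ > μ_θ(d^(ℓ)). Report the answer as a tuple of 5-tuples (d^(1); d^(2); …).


Via rank(M_{q-1}∘⋯∘M_p): M ≅ I[1,1], I[1,2], I[1,4], I[2,2]^2, I[4,5], I[5,5].
μ_θ-semistable layers: μ^(1)=19; μ^(2)=11; μ^(3)=3; μ^(4)=-3; μ^(5)=-5; μ^(6)=-17

((0, 0, 0, 0, 2); (1, 0, 0, 0, 0); (0, 0, 0, 2, 0); (1, 1, 0, 0, 0); (1, 1, 1, 0, 0); (0, 2, 0, 0, 0))


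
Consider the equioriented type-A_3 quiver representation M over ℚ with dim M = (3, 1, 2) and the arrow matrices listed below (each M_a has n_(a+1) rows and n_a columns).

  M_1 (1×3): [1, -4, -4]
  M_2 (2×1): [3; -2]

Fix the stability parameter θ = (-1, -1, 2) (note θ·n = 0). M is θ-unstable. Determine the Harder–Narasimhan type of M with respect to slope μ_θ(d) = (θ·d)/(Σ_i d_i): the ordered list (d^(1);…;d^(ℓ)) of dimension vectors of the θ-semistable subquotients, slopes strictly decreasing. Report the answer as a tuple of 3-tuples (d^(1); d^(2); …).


Interval decomposition of M: I[1,1]^2, I[1,3], I[3,3].
HN type (ℓ=2): μ^(1)=2; μ^(2)=-1

((0, 0, 2); (3, 1, 0))


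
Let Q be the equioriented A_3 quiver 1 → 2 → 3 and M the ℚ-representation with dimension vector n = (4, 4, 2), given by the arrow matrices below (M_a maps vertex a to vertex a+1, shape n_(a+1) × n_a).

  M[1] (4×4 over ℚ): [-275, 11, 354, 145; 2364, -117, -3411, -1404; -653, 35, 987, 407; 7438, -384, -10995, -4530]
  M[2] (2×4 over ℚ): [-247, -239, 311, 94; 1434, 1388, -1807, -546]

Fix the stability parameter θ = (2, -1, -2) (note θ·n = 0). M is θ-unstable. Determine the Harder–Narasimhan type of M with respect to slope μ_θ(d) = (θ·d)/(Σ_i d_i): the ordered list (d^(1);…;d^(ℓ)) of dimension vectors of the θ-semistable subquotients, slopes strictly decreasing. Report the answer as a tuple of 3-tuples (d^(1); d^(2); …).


Barcode: M ≅ I[1,1], I[1,2], I[1,3]^2, I[2,2]. HN layers by μ_θ (4 steps, strictly decreasing):
  μ^(1)=2; μ^(2)=1/2; μ^(3)=-1/3; μ^(4)=-1

((1, 0, 0); (1, 1, 0); (2, 2, 2); (0, 1, 0))


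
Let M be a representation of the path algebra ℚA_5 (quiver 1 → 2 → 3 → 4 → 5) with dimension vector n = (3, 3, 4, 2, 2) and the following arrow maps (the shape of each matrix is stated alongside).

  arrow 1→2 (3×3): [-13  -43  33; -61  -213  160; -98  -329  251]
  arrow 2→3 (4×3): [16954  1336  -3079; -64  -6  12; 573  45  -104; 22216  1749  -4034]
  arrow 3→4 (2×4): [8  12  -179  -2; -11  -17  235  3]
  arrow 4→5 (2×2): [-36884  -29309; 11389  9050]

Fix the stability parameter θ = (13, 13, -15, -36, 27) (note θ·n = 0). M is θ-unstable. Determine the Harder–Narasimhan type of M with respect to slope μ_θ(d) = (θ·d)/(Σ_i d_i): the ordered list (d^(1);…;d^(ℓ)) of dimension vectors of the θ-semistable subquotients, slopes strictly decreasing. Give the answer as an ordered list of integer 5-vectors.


Via rank(M_{q-1}∘⋯∘M_p): M ≅ I[1,3], I[1,5]^2, I[3,3].
μ_θ-semistable layers: μ^(1)=27; μ^(2)=11/3; μ^(3)=-25/4; μ^(4)=-15

((0, 0, 0, 0, 2); (1, 1, 1, 0, 0); (2, 2, 2, 2, 0); (0, 0, 1, 0, 0))


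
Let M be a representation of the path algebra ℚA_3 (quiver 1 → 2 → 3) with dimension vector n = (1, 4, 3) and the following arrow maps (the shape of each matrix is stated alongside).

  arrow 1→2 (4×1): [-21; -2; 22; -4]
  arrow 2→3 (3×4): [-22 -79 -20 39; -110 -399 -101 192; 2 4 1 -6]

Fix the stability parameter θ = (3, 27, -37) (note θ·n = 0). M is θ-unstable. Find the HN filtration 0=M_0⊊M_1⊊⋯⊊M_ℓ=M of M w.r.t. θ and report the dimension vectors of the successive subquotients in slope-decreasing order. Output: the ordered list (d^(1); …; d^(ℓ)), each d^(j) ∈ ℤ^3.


Barcode: M ≅ I[1,3], I[2,2], I[2,3]^2. HN layers by μ_θ (3 steps, strictly decreasing):
  μ^(1)=27; μ^(2)=-7/3; μ^(3)=-5

((0, 1, 0); (1, 1, 1); (0, 2, 2))


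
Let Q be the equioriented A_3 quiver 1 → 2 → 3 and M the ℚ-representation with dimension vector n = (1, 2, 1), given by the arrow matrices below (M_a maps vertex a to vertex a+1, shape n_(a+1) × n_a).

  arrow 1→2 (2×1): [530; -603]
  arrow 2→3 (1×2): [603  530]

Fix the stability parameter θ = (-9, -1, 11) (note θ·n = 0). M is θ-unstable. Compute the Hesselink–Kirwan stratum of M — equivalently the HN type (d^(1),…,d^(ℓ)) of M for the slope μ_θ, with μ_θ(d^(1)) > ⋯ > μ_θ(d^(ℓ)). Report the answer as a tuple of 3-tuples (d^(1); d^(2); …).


Barcode: M ≅ I[1,2], I[2,3]. HN layers by μ_θ (3 steps, strictly decreasing):
  μ^(1)=11; μ^(2)=-1; μ^(3)=-9

((0, 0, 1); (0, 2, 0); (1, 0, 0))


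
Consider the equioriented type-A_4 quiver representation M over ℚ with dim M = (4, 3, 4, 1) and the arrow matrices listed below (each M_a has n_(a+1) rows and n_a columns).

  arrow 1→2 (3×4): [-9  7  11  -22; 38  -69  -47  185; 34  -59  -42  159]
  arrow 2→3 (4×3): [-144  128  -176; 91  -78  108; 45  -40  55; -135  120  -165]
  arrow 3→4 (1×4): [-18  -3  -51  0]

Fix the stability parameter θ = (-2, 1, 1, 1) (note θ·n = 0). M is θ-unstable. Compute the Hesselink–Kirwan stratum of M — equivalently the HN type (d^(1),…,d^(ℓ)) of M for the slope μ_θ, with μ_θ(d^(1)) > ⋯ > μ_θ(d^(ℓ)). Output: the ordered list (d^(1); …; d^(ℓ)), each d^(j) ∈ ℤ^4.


Barcode: M ≅ I[1,1], I[1,2], I[1,3], I[1,4], I[3,3]^2. HN layers by μ_θ (2 steps, strictly decreasing):
  μ^(1)=1; μ^(2)=-2

((0, 3, 4, 1); (4, 0, 0, 0))


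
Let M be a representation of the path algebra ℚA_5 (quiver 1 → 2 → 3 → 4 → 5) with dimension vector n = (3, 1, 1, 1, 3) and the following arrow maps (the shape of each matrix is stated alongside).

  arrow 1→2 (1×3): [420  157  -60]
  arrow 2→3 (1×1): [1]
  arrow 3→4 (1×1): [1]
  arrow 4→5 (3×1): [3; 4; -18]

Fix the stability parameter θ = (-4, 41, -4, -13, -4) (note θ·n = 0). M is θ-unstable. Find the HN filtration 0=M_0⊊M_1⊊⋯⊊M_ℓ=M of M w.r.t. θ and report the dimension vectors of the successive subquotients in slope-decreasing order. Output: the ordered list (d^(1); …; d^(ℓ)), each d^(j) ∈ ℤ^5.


Interval decomposition of M: I[1,1]^2, I[1,5], I[5,5]^2.
HN type (ℓ=2): μ^(1)=5; μ^(2)=-4

((0, 1, 1, 1, 1); (3, 0, 0, 0, 2))


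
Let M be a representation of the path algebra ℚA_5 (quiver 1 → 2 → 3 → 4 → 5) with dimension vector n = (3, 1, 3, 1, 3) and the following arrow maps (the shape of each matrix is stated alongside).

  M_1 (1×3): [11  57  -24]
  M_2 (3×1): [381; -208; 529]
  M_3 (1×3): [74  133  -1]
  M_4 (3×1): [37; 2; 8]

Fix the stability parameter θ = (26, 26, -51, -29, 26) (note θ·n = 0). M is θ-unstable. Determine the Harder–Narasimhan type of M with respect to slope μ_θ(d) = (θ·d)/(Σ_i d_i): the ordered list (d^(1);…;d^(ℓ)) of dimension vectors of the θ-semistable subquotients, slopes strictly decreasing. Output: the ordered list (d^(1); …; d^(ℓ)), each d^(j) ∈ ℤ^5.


Interval decomposition of M: I[1,1]^2, I[1,5], I[3,3]^2, I[5,5]^2.
HN type (ℓ=3): μ^(1)=26; μ^(2)=-7; μ^(3)=-51

((2, 0, 0, 0, 3); (1, 1, 1, 1, 0); (0, 0, 2, 0, 0))


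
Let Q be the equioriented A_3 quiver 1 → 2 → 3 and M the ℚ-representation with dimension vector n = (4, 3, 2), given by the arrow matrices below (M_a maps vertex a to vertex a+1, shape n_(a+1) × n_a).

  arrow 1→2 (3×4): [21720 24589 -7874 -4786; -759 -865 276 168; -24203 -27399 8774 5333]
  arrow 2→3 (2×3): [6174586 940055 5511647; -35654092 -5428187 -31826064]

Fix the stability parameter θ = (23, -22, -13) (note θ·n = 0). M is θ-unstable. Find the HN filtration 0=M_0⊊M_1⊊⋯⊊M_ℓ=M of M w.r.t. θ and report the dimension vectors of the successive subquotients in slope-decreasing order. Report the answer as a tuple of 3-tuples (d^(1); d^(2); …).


Interval decomposition of M: I[1,1], I[1,2], I[1,3]^2.
HN type (ℓ=3): μ^(1)=23; μ^(2)=1/2; μ^(3)=-4

((1, 0, 0); (1, 1, 0); (2, 2, 2))


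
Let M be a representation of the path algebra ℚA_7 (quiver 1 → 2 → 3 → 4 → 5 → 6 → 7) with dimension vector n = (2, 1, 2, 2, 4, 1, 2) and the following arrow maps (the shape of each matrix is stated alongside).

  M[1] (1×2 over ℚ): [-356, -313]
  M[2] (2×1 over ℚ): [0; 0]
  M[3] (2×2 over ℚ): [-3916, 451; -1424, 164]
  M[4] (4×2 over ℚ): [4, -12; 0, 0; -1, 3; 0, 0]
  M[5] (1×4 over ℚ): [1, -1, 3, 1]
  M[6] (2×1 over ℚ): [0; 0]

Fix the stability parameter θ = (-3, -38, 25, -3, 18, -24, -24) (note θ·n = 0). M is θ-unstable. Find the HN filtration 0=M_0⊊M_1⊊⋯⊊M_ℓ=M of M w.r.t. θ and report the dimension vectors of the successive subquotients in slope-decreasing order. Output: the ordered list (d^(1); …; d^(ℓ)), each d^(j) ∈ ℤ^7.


Barcode: M ≅ I[1,1], I[1,2], I[3,3], I[3,6], I[4,4], I[5,5]^3, I[7,7]^2. HN layers by μ_θ (6 steps, strictly decreasing):
  μ^(1)=25; μ^(2)=18; μ^(3)=4; μ^(4)=-3; μ^(5)=-41/2; μ^(6)=-24

((0, 0, 1, 0, 0, 0, 0); (0, 0, 0, 0, 3, 0, 0); (0, 0, 1, 1, 1, 1, 0); (1, 0, 0, 1, 0, 0, 0); (1, 1, 0, 0, 0, 0, 0); (0, 0, 0, 0, 0, 0, 2))


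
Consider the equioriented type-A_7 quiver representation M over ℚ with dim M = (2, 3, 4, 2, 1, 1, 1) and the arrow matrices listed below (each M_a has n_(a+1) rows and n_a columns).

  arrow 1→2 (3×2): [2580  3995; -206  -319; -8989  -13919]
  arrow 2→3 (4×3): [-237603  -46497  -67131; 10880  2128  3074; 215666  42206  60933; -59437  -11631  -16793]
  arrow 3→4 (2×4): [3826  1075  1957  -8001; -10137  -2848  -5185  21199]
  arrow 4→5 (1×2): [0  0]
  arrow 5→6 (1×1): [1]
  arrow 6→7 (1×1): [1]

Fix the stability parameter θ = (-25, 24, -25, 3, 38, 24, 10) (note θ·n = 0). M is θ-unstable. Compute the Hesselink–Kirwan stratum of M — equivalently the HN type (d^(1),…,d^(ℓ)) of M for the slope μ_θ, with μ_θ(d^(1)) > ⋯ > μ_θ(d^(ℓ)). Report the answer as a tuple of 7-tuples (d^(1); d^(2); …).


Barcode: M ≅ I[1,2], I[1,4], I[2,4], I[3,3]^2, I[5,7]. HN layers by μ_θ (4 steps, strictly decreasing):
  μ^(1)=24; μ^(2)=3; μ^(3)=-1/2; μ^(4)=-25

((0, 1, 0, 0, 1, 1, 1); (0, 0, 0, 2, 0, 0, 0); (0, 2, 2, 0, 0, 0, 0); (2, 0, 2, 0, 0, 0, 0))


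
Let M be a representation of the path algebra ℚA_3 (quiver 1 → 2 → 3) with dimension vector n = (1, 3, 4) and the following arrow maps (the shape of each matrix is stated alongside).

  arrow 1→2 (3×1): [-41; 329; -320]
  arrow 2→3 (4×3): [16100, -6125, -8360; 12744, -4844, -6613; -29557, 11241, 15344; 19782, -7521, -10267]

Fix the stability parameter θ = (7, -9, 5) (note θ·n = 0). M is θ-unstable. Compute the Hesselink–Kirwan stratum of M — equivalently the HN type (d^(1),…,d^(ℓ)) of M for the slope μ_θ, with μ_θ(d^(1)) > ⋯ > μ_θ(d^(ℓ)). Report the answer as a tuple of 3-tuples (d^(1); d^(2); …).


Interval decomposition of M: I[1,3], I[2,3]^2, I[3,3].
HN type (ℓ=3): μ^(1)=5; μ^(2)=-1; μ^(3)=-9

((0, 0, 4); (1, 1, 0); (0, 2, 0))


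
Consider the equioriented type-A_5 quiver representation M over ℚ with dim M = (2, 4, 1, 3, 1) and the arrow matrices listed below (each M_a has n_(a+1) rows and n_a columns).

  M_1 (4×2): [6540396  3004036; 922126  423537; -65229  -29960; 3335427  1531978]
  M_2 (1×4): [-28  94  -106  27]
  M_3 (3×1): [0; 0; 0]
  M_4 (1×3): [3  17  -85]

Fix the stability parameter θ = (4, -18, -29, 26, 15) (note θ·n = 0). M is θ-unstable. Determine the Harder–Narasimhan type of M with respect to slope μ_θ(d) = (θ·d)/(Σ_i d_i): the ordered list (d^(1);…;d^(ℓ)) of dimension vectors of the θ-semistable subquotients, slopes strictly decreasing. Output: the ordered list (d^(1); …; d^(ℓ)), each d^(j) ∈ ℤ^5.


Interval decomposition of M: I[1,2], I[1,3], I[2,2]^2, I[4,4]^2, I[4,5].
HN type (ℓ=5): μ^(1)=26; μ^(2)=41/2; μ^(3)=-7; μ^(4)=-43/3; μ^(5)=-18

((0, 0, 0, 2, 0); (0, 0, 0, 1, 1); (1, 1, 0, 0, 0); (1, 1, 1, 0, 0); (0, 2, 0, 0, 0))


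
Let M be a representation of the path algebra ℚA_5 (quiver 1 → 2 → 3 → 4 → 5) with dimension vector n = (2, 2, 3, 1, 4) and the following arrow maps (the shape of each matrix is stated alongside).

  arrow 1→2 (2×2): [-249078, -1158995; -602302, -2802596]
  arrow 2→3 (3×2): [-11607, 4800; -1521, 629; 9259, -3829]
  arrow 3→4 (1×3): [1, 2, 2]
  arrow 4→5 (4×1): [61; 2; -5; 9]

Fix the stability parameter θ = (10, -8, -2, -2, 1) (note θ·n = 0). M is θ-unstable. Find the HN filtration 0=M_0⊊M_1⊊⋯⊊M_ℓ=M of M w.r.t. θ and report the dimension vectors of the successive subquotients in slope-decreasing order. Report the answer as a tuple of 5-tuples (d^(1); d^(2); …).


Barcode: M ≅ I[1,3], I[1,5], I[3,3], I[5,5]^3. HN layers by μ_θ (4 steps, strictly decreasing):
  μ^(1)=1; μ^(2)=0; μ^(3)=-1/2; μ^(4)=-2

((0, 0, 0, 0, 4); (1, 1, 1, 0, 0); (1, 1, 1, 1, 0); (0, 0, 1, 0, 0))


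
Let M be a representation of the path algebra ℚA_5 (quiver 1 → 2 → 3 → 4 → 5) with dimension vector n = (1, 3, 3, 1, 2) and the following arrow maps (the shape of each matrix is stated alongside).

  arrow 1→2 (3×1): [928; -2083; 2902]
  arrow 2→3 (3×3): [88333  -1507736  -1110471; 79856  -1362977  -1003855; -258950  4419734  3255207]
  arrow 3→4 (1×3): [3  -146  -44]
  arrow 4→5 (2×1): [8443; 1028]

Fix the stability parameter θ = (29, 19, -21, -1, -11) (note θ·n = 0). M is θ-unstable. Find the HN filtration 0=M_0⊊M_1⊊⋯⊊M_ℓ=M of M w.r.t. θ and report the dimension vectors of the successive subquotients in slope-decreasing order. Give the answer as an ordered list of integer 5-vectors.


Interval decomposition of M: I[1,5], I[2,3]^2, I[5,5].
HN type (ℓ=3): μ^(1)=3; μ^(2)=-1; μ^(3)=-11

((1, 1, 1, 1, 1); (0, 2, 2, 0, 0); (0, 0, 0, 0, 1))


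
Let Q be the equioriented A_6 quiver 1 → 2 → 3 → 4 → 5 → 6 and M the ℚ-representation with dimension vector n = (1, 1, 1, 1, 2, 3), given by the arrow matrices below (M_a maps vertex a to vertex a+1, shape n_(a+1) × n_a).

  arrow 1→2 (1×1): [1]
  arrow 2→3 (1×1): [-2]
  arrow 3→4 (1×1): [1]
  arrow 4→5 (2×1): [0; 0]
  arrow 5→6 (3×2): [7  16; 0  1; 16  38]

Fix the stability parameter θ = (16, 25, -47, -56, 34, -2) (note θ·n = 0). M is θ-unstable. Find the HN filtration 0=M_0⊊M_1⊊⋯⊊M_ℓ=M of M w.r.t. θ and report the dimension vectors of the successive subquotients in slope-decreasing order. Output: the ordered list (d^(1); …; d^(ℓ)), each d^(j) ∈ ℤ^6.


Via rank(M_{q-1}∘⋯∘M_p): M ≅ I[1,4], I[5,6]^2, I[6,6].
μ_θ-semistable layers: μ^(1)=16; μ^(2)=-2; μ^(3)=-31/2

((0, 0, 0, 0, 2, 2); (0, 0, 0, 0, 0, 1); (1, 1, 1, 1, 0, 0))


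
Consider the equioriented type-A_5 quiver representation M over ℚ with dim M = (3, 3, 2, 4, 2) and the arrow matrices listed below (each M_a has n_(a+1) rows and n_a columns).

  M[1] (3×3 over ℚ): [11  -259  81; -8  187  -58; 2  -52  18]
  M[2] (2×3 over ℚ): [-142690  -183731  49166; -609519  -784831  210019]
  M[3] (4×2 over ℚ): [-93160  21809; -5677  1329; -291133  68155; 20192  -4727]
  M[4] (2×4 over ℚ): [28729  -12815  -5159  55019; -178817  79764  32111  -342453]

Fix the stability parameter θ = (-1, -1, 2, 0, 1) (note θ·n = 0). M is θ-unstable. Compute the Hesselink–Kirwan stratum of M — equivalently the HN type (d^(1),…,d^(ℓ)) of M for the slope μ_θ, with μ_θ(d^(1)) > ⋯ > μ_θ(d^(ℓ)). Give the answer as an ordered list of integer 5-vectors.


Interval decomposition of M: I[1,1], I[1,5]^2, I[2,2], I[4,4]^2.
HN type (ℓ=3): μ^(1)=1; μ^(2)=0; μ^(3)=-1

((0, 0, 2, 2, 2); (0, 0, 0, 2, 0); (3, 3, 0, 0, 0))


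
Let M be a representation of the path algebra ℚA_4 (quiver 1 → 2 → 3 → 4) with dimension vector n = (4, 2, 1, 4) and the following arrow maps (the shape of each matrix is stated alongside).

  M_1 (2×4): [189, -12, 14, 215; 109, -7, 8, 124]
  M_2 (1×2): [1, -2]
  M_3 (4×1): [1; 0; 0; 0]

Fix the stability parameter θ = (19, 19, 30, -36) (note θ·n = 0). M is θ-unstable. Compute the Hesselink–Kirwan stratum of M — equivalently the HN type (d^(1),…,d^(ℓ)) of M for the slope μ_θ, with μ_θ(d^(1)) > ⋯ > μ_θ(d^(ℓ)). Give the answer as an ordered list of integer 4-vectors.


Via rank(M_{q-1}∘⋯∘M_p): M ≅ I[1,1]^2, I[1,2], I[1,4], I[4,4]^3.
μ_θ-semistable layers: μ^(1)=19; μ^(2)=8; μ^(3)=-36

((3, 1, 0, 0); (1, 1, 1, 1); (0, 0, 0, 3))


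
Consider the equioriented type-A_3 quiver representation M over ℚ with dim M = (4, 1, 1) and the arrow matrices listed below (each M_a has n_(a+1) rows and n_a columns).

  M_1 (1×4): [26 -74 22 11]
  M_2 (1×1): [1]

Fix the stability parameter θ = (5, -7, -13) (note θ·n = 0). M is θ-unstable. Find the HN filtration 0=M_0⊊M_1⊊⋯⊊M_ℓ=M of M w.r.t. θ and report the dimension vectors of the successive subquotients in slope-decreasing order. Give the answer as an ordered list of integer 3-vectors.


Via rank(M_{q-1}∘⋯∘M_p): M ≅ I[1,1]^3, I[1,3].
μ_θ-semistable layers: μ^(1)=5; μ^(2)=-5

((3, 0, 0); (1, 1, 1))


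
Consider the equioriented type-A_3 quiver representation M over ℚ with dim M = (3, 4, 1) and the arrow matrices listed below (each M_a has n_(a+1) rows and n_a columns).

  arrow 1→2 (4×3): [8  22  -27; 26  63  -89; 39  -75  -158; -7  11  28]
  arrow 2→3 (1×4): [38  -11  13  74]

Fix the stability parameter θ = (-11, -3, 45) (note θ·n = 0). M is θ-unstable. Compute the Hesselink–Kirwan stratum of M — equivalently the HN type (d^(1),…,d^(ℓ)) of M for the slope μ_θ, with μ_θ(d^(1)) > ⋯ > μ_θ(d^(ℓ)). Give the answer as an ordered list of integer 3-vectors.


Interval decomposition of M: I[1,2]^2, I[1,3], I[2,2].
HN type (ℓ=3): μ^(1)=45; μ^(2)=-3; μ^(3)=-11

((0, 0, 1); (0, 4, 0); (3, 0, 0))


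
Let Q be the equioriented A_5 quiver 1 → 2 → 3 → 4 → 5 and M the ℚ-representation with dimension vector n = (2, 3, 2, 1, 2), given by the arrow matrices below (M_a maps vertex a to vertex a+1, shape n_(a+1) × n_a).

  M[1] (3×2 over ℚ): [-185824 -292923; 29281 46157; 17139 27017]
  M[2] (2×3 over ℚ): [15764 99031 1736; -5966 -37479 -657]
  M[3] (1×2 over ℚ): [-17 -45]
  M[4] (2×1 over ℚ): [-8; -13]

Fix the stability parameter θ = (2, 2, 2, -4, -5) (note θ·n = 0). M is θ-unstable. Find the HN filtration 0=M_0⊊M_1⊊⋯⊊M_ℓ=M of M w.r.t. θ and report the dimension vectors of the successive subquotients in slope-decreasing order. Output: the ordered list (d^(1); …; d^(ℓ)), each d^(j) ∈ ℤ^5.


Via rank(M_{q-1}∘⋯∘M_p): M ≅ I[1,2], I[1,5], I[2,3], I[5,5].
μ_θ-semistable layers: μ^(1)=2; μ^(2)=-3/5; μ^(3)=-5

((1, 2, 1, 0, 0); (1, 1, 1, 1, 1); (0, 0, 0, 0, 1))


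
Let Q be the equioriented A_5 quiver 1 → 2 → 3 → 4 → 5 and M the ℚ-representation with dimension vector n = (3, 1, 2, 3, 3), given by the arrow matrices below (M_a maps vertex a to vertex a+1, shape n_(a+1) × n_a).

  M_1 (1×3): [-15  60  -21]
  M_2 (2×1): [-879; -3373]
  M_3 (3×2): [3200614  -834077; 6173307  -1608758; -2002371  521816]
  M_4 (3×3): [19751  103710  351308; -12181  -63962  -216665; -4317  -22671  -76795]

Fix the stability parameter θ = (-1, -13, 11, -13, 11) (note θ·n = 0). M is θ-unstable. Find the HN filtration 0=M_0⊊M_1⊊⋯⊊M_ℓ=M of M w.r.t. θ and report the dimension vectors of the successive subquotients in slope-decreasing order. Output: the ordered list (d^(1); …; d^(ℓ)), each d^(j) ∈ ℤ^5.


Barcode: M ≅ I[1,1]^2, I[1,5], I[3,5], I[4,5]. HN layers by μ_θ (4 steps, strictly decreasing):
  μ^(1)=11; μ^(2)=-1; μ^(3)=-7; μ^(4)=-13

((0, 0, 0, 0, 3); (2, 0, 2, 2, 0); (1, 1, 0, 0, 0); (0, 0, 0, 1, 0))


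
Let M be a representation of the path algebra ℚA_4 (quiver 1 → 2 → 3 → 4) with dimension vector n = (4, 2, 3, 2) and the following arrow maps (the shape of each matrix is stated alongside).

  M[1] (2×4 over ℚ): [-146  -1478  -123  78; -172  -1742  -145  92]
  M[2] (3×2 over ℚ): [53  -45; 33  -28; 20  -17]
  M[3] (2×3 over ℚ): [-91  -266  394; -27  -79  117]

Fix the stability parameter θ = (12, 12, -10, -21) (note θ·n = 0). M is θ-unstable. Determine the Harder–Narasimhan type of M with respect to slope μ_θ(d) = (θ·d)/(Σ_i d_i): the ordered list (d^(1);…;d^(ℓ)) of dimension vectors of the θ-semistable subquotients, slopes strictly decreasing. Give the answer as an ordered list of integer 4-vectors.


Barcode: M ≅ I[1,1]^2, I[1,4]^2, I[3,3]. HN layers by μ_θ (3 steps, strictly decreasing):
  μ^(1)=12; μ^(2)=-7/4; μ^(3)=-10

((2, 0, 0, 0); (2, 2, 2, 2); (0, 0, 1, 0))


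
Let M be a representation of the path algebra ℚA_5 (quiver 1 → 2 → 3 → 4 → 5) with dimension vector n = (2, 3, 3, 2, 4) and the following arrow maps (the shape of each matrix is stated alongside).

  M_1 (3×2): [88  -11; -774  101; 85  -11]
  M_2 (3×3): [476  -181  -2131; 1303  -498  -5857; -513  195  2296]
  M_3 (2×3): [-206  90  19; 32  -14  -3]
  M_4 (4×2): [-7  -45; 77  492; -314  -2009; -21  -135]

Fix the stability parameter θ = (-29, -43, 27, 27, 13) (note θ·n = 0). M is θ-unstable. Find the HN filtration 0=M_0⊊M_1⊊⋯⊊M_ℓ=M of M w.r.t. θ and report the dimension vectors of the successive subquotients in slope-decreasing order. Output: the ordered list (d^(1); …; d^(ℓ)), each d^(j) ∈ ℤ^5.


Barcode: M ≅ I[1,5]^2, I[2,3], I[5,5]^2. HN layers by μ_θ (5 steps, strictly decreasing):
  μ^(1)=27; μ^(2)=67/3; μ^(3)=13; μ^(4)=-36; μ^(5)=-43

((0, 0, 1, 0, 0); (0, 0, 2, 2, 2); (0, 0, 0, 0, 2); (2, 2, 0, 0, 0); (0, 1, 0, 0, 0))


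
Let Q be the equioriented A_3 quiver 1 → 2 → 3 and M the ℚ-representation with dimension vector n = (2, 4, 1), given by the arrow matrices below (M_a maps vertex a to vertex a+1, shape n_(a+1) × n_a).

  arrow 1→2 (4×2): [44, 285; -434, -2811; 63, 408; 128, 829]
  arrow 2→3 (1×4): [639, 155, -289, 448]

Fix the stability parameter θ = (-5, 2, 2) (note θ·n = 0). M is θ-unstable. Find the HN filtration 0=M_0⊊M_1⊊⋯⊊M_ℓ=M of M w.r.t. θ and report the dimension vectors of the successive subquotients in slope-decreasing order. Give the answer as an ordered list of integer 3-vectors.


Barcode: M ≅ I[1,2], I[1,3], I[2,2]^2. HN layers by μ_θ (2 steps, strictly decreasing):
  μ^(1)=2; μ^(2)=-5

((0, 4, 1); (2, 0, 0))


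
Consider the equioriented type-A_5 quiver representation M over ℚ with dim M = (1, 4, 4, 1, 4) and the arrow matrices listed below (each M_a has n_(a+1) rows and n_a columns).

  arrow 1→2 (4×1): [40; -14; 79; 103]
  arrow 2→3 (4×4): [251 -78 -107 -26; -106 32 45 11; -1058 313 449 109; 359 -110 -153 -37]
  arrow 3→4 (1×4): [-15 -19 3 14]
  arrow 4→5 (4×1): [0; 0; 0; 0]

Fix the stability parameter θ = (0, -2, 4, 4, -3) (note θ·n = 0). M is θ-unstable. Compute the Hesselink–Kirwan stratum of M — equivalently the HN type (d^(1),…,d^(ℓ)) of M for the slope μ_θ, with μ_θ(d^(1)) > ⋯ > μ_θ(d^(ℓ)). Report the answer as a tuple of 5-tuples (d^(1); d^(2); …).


Barcode: M ≅ I[1,4], I[2,3]^3, I[5,5]^4. HN layers by μ_θ (4 steps, strictly decreasing):
  μ^(1)=4; μ^(2)=-1; μ^(3)=-2; μ^(4)=-3

((0, 0, 4, 1, 0); (1, 1, 0, 0, 0); (0, 3, 0, 0, 0); (0, 0, 0, 0, 4))


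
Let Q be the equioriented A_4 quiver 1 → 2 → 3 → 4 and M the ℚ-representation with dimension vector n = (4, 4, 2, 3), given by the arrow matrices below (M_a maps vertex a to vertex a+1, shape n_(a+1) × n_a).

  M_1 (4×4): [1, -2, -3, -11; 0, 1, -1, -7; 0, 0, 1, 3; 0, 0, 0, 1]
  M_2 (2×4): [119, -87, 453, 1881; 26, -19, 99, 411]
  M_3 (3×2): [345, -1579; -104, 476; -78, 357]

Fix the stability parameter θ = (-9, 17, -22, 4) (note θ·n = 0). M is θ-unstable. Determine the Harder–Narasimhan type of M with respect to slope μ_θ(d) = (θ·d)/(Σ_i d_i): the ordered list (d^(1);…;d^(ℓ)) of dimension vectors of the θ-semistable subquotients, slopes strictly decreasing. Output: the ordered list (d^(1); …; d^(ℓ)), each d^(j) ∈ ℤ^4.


Barcode: M ≅ I[1,2]^2, I[1,4]^2, I[4,4]. HN layers by μ_θ (4 steps, strictly decreasing):
  μ^(1)=17; μ^(2)=4; μ^(3)=-5/2; μ^(4)=-9

((0, 2, 0, 0); (0, 0, 0, 3); (0, 2, 2, 0); (4, 0, 0, 0))


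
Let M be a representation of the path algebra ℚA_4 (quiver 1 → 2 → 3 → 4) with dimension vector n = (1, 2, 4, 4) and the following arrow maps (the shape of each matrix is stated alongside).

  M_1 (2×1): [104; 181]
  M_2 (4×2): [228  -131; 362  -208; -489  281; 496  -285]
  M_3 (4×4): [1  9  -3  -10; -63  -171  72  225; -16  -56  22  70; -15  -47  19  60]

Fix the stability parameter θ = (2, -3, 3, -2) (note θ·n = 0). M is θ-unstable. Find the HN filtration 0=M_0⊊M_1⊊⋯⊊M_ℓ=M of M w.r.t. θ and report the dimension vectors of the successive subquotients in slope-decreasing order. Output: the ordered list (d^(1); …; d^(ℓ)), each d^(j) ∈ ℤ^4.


Barcode: M ≅ I[1,4], I[2,3], I[3,3], I[3,4], I[4,4]^2. HN layers by μ_θ (5 steps, strictly decreasing):
  μ^(1)=3; μ^(2)=1/2; μ^(3)=-1/2; μ^(4)=-2; μ^(5)=-3

((0, 0, 2, 0); (0, 0, 2, 2); (1, 1, 0, 0); (0, 0, 0, 2); (0, 1, 0, 0))
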